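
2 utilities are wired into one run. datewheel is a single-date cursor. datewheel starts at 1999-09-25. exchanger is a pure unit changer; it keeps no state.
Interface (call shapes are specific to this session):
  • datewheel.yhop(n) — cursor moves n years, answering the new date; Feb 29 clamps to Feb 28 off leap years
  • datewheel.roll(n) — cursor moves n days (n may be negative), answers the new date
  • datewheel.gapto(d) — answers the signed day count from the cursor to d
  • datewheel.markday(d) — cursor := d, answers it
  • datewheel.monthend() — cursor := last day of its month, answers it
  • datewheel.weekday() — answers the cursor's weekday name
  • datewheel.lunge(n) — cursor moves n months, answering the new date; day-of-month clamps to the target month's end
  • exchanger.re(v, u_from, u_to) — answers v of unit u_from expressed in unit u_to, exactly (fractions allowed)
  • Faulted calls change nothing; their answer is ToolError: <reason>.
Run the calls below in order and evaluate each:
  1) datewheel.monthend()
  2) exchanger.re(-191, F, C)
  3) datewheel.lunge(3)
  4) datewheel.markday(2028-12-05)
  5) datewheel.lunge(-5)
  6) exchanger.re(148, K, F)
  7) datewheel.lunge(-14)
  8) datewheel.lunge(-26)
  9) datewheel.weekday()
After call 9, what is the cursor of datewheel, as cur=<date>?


Then datewheel.monthend(), and observe 1999-09-30.
Now I run exchanger.re passing -191, F, C, — result: -1115/9.
Next I call datewheel.lunge passing 3, giving 1999-12-30.
I invoke datewheel.markday passing 2028-12-05, giving 2028-12-05.
I call datewheel.lunge passing -5, and see 2028-07-05.
I invoke exchanger.re passing 148, K, F, — result: -19327/100.
I invoke datewheel.lunge passing -14, which returns 2027-05-05.
I run datewheel.lunge passing -26, giving 2025-03-05.
I try datewheel.weekday, giving Wednesday.

Answer: cur=2025-03-05


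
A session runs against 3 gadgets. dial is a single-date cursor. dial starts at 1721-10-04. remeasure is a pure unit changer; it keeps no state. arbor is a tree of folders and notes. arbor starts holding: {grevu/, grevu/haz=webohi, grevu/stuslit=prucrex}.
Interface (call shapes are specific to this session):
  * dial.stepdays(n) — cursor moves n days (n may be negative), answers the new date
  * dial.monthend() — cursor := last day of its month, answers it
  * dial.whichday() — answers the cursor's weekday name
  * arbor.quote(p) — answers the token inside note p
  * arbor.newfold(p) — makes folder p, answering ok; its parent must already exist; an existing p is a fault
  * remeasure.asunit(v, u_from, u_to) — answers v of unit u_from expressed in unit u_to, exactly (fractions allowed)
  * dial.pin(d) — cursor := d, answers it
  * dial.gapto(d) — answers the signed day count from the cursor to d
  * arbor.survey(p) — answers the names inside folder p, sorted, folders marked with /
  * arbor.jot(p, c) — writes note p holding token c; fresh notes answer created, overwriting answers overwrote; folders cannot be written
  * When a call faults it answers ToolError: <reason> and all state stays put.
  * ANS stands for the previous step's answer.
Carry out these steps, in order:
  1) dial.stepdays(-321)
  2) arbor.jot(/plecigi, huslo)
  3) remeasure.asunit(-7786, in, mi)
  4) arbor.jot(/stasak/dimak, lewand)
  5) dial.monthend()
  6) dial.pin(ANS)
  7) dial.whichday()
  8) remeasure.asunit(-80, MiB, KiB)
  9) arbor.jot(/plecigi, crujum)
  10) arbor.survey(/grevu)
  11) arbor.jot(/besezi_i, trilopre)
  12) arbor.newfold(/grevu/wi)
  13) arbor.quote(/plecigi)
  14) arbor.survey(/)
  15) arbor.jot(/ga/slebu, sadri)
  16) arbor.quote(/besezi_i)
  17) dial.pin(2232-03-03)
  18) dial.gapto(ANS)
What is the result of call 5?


! 1. dial.stepdays(-321) == 1720-11-17
! 2. arbor.jot(/plecigi, huslo) == created
! 3. remeasure.asunit(-7786, in, mi) == -3893/31680
! 4. arbor.jot(/stasak/dimak, lewand) == ToolError: no parent
! 5. dial.monthend() == 1720-11-30
! 6. dial.pin(ANS) == 1720-11-30
! 7. dial.whichday() == Saturday
! 8. remeasure.asunit(-80, MiB, KiB) == -81920
! 9. arbor.jot(/plecigi, crujum) == overwrote
! 10. arbor.survey(/grevu) == [haz, stuslit]
! 11. arbor.jot(/besezi_i, trilopre) == created
! 12. arbor.newfold(/grevu/wi) == ok
! 13. arbor.quote(/plecigi) == crujum
! 14. arbor.survey(/) == [besezi_i, grevu/, plecigi]
! 15. arbor.jot(/ga/slebu, sadri) == ToolError: no parent
! 16. arbor.quote(/besezi_i) == trilopre
! 17. dial.pin(2232-03-03) == 2232-03-03
! 18. dial.gapto(ANS) == 0

Answer: 1720-11-30


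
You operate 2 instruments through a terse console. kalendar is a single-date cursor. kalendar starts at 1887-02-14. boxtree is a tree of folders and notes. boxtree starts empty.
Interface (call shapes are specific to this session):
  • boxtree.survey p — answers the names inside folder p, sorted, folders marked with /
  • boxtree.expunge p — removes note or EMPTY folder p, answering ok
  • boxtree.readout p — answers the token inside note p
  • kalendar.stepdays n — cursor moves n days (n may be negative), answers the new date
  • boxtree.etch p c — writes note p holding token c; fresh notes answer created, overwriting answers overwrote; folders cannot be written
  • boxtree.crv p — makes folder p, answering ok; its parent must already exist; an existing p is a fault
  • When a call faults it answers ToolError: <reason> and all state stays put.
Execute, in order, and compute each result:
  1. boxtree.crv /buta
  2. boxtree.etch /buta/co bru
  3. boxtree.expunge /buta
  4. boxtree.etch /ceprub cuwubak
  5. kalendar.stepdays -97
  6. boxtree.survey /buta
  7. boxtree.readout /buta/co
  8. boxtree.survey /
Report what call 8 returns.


Answer: [buta/, ceprub]

Derivation:
Do: crv[p='/buta']
See: ok
Do: etch[p='/buta/co'; c='bru']
See: created
Do: expunge[p='/buta']
See: ToolError: not empty
Do: etch[p='/ceprub'; c='cuwubak']
See: created
Do: stepdays[n='-97']
See: 1886-11-09
Do: survey[p='/buta']
See: [co]
Do: readout[p='/buta/co']
See: bru
Do: survey[p='/']
See: [buta/, ceprub]


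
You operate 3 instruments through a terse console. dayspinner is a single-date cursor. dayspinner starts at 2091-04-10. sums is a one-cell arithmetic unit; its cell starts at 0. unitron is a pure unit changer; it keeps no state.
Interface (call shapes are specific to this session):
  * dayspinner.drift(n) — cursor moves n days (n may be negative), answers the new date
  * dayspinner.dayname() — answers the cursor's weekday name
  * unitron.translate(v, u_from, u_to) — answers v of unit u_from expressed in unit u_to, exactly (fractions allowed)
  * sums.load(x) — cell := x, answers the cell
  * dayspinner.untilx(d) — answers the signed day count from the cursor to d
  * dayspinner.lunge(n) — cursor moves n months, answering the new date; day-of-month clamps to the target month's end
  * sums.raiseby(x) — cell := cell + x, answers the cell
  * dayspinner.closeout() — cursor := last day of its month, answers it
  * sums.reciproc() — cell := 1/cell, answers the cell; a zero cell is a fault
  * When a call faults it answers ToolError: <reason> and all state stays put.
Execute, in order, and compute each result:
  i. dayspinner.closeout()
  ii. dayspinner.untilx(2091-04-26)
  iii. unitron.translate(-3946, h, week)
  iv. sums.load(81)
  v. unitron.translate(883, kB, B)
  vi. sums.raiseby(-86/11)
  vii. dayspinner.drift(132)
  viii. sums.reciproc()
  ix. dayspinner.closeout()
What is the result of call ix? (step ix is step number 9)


Answer: 2091-09-30

Derivation:
$ dayspinner.closeout
  2091-04-30
$ dayspinner.untilx d=2091-04-26
  -4
$ unitron.translate v=-3946 u_from=h u_to=week
  -1973/84
$ sums.load x=81
  81
$ unitron.translate v=883 u_from=kB u_to=B
  883000
$ sums.raiseby x=-86/11
  805/11
$ dayspinner.drift n=132
  2091-09-09
$ sums.reciproc
  11/805
$ dayspinner.closeout
  2091-09-30


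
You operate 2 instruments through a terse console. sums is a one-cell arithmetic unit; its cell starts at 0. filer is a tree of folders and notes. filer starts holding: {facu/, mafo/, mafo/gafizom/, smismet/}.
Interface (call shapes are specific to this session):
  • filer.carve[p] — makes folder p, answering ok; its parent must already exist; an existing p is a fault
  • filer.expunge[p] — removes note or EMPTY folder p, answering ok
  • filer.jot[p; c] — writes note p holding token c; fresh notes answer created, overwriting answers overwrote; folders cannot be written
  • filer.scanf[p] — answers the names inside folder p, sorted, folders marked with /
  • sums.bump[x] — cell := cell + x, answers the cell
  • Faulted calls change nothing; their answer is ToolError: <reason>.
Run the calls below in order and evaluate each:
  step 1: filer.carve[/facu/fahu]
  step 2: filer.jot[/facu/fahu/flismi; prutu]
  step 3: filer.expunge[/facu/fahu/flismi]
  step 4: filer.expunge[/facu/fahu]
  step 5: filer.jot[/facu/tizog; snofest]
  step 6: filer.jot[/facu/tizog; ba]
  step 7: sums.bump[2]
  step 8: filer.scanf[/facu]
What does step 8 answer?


Answer: [tizog]

Derivation:
·→ carve(p→/facu/fahu)
·← ok
·→ jot(p→/facu/fahu/flismi, c→prutu)
·← created
·→ expunge(p→/facu/fahu/flismi)
·← ok
·→ expunge(p→/facu/fahu)
·← ok
·→ jot(p→/facu/tizog, c→snofest)
·← created
·→ jot(p→/facu/tizog, c→ba)
·← overwrote
·→ bump(x→2)
·← 2
·→ scanf(p→/facu)
·← [tizog]


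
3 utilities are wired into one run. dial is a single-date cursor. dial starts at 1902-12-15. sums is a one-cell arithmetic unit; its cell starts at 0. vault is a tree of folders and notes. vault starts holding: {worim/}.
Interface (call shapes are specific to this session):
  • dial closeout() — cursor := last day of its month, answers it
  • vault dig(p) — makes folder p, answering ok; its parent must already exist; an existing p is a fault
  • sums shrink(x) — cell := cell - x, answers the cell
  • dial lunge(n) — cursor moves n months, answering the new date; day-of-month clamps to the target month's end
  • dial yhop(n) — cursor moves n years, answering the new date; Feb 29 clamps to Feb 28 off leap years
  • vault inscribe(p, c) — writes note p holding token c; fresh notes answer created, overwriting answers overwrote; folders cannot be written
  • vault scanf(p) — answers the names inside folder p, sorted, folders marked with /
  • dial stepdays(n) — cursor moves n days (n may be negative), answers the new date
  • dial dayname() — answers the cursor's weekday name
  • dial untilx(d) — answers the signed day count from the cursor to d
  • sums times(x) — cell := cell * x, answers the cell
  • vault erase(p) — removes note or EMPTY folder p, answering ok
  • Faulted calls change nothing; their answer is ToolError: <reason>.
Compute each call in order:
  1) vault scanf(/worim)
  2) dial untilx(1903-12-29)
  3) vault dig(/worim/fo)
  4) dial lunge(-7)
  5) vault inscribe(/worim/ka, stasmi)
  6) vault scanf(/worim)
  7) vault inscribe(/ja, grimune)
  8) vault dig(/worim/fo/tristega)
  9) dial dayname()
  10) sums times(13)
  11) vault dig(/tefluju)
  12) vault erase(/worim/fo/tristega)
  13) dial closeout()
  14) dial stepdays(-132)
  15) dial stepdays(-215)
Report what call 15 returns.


Invoking vault scanf(p: /worim), giving [].
I try dial untilx(d: 1903-12-29), → 379.
Using vault dig(p: /worim/fo), yielding ok.
Invoking dial lunge(n: -7), and observe 1902-05-15.
I call vault inscribe(p: /worim/ka, c: stasmi): created.
I run vault scanf(p: /worim), yielding [fo/, ka].
Invoking vault inscribe(p: /ja, c: grimune), and see created.
Now I run vault dig(p: /worim/fo/tristega), giving ok.
I try dial dayname(): Thursday.
Then sums times(x: 13), giving 0.
I try vault dig(p: /tefluju): ok.
Then vault erase(p: /worim/fo/tristega), → ok.
I invoke dial closeout, giving 1902-05-31.
Using dial stepdays(n: -132), → 1902-01-19.
I use dial stepdays(n: -215), — result: 1901-06-18.

Answer: 1901-06-18


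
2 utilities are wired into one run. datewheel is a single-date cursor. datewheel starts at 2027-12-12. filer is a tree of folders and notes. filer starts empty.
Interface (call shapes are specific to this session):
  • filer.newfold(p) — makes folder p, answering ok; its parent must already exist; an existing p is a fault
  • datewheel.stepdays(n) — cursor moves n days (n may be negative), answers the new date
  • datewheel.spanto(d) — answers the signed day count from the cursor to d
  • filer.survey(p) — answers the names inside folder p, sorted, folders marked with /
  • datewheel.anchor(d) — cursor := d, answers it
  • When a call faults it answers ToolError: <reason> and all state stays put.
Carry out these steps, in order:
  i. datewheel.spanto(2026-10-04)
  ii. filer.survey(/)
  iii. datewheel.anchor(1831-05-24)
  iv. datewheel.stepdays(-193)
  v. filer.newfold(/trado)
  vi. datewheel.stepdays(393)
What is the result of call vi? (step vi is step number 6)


Answer: 1831-12-10

Derivation:
! datewheel.spanto(d=2026-10-04) ~> -434
! filer.survey(p=/) ~> []
! datewheel.anchor(d=1831-05-24) ~> 1831-05-24
! datewheel.stepdays(n=-193) ~> 1830-11-12
! filer.newfold(p=/trado) ~> ok
! datewheel.stepdays(n=393) ~> 1831-12-10


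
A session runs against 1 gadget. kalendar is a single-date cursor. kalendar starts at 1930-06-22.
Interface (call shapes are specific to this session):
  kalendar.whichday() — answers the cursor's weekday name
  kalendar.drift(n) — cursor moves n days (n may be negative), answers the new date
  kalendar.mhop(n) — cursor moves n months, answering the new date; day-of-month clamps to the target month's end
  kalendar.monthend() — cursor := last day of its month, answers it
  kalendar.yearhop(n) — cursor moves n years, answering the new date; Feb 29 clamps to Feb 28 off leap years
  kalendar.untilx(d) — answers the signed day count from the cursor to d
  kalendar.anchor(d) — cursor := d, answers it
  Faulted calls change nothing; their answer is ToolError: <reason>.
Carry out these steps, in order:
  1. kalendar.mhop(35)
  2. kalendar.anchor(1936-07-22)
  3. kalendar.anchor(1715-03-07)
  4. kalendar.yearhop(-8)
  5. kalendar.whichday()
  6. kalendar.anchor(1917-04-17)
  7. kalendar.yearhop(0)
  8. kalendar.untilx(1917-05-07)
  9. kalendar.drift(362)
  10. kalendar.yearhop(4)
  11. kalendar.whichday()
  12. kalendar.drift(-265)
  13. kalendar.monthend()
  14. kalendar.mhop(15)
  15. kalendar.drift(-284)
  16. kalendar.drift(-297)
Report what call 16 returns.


Answer: 1921-03-29

Derivation:
>>> kalendar.mhop n: 35
:: 1933-05-22
>>> kalendar.anchor d: 1936-07-22
:: 1936-07-22
>>> kalendar.anchor d: 1715-03-07
:: 1715-03-07
>>> kalendar.yearhop n: -8
:: 1707-03-07
>>> kalendar.whichday
:: Monday
>>> kalendar.anchor d: 1917-04-17
:: 1917-04-17
>>> kalendar.yearhop n: 0
:: 1917-04-17
>>> kalendar.untilx d: 1917-05-07
:: 20
>>> kalendar.drift n: 362
:: 1918-04-14
>>> kalendar.yearhop n: 4
:: 1922-04-14
>>> kalendar.whichday
:: Friday
>>> kalendar.drift n: -265
:: 1921-07-23
>>> kalendar.monthend
:: 1921-07-31
>>> kalendar.mhop n: 15
:: 1922-10-31
>>> kalendar.drift n: -284
:: 1922-01-20
>>> kalendar.drift n: -297
:: 1921-03-29


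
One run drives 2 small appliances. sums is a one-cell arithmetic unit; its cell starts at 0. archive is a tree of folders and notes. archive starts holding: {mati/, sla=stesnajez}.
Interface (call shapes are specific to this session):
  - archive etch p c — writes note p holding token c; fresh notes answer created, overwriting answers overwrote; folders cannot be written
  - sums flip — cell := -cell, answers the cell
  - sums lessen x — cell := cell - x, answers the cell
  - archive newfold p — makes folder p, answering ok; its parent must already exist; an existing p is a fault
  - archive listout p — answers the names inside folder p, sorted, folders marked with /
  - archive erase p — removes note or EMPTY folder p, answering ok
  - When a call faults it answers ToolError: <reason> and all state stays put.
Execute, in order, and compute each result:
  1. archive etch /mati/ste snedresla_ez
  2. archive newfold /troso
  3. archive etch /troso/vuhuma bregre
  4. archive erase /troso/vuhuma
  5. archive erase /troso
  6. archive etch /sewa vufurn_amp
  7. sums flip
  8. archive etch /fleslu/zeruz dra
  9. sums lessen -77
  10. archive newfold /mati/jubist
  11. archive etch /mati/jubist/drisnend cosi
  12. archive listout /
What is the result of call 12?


Answer: [mati/, sewa, sla]

Derivation:
Next I call archive etch(/mati/ste, snedresla_ez), giving created.
I run archive newfold(/troso), yielding ok.
Using archive etch(/troso/vuhuma, bregre), — result: created.
Next I call archive erase(/troso/vuhuma), giving ok.
Using archive erase(/troso), and see ok.
I run archive etch(/sewa, vufurn_amp), yielding created.
Next I call sums flip(), giving 0.
I run archive etch(/fleslu/zeruz, dra), and get ToolError: no parent.
I invoke sums lessen(-77), which returns 77.
I try archive newfold(/mati/jubist), yielding ok.
I run archive etch(/mati/jubist/drisnend, cosi), and get created.
I run archive listout(/), giving [mati/, sewa, sla].


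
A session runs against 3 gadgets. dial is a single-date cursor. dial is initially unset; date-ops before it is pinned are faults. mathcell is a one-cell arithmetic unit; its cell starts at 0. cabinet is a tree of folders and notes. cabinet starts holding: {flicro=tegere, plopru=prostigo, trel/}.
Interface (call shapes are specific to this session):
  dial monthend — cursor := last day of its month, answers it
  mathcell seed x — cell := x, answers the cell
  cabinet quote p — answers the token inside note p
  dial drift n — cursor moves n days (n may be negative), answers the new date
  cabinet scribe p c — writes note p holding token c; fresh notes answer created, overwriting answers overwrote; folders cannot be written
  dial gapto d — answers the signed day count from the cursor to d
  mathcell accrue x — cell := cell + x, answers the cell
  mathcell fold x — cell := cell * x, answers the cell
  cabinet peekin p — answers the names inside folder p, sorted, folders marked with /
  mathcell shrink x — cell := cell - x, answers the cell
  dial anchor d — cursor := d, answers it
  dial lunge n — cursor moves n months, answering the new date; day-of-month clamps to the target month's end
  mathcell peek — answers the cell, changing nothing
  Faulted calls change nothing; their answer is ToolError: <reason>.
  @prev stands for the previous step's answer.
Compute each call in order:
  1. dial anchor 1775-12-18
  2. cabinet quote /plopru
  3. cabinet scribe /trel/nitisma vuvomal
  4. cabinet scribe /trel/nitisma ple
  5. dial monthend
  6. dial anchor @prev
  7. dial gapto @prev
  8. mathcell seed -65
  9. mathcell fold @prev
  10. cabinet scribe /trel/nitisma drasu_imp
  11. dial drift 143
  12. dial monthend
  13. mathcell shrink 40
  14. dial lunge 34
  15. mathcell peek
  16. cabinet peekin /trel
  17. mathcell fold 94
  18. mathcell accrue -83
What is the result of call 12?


;; dial anchor(d='1775-12-18') => 1775-12-18
;; cabinet quote(p='/plopru') => prostigo
;; cabinet scribe(p='/trel/nitisma', c='vuvomal') => created
;; cabinet scribe(p='/trel/nitisma', c='ple') => overwrote
;; dial monthend() => 1775-12-31
;; dial anchor(d='@prev') => 1775-12-31
;; dial gapto(d='@prev') => 0
;; mathcell seed(x='-65') => -65
;; mathcell fold(x='@prev') => 4225
;; cabinet scribe(p='/trel/nitisma', c='drasu_imp') => overwrote
;; dial drift(n='143') => 1776-05-22
;; dial monthend() => 1776-05-31
;; mathcell shrink(x='40') => 4185
;; dial lunge(n='34') => 1779-03-31
;; mathcell peek() => 4185
;; cabinet peekin(p='/trel') => [nitisma]
;; mathcell fold(x='94') => 393390
;; mathcell accrue(x='-83') => 393307

Answer: 1776-05-31


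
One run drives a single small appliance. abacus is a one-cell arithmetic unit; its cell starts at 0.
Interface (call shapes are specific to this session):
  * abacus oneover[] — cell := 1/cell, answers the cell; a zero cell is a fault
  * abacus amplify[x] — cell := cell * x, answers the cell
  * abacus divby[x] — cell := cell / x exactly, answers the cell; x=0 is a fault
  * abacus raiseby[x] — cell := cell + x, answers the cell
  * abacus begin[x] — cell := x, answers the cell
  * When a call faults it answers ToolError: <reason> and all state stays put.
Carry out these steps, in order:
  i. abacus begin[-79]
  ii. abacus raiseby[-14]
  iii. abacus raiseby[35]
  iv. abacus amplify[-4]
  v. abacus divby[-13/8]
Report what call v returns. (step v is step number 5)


Answer: -1856/13

Derivation:
>> abacus begin(x: -79)
<< -79
>> abacus raiseby(x: -14)
<< -93
>> abacus raiseby(x: 35)
<< -58
>> abacus amplify(x: -4)
<< 232
>> abacus divby(x: -13/8)
<< -1856/13


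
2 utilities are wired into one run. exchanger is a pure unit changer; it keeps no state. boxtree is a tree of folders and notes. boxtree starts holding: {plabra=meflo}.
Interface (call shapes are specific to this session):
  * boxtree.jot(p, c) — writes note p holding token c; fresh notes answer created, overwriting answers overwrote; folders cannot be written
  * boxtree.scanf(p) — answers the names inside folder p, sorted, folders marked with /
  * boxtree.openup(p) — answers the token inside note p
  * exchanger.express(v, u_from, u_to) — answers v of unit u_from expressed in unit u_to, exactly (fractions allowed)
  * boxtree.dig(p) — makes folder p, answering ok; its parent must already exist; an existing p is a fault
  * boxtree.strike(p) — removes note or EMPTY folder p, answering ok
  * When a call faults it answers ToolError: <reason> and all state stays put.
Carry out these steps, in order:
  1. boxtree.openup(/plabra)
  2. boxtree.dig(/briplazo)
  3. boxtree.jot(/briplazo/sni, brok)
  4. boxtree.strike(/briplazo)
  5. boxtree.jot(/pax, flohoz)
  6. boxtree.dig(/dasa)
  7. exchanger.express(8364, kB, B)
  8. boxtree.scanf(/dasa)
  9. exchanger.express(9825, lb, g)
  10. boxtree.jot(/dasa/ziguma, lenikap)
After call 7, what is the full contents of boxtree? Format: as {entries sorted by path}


% boxtree.openup /plabra
= meflo
% boxtree.dig /briplazo
= ok
% boxtree.jot /briplazo/sni brok
= created
% boxtree.strike /briplazo
= ToolError: not empty
% boxtree.jot /pax flohoz
= created
% boxtree.dig /dasa
= ok
% exchanger.express 8364 kB B
= 8364000
% boxtree.scanf /dasa
= []
% exchanger.express 9825 lb g
= 17826180141/4000
% boxtree.jot /dasa/ziguma lenikap
= created

Answer: {briplazo/, briplazo/sni=brok, dasa/, pax=flohoz, plabra=meflo}


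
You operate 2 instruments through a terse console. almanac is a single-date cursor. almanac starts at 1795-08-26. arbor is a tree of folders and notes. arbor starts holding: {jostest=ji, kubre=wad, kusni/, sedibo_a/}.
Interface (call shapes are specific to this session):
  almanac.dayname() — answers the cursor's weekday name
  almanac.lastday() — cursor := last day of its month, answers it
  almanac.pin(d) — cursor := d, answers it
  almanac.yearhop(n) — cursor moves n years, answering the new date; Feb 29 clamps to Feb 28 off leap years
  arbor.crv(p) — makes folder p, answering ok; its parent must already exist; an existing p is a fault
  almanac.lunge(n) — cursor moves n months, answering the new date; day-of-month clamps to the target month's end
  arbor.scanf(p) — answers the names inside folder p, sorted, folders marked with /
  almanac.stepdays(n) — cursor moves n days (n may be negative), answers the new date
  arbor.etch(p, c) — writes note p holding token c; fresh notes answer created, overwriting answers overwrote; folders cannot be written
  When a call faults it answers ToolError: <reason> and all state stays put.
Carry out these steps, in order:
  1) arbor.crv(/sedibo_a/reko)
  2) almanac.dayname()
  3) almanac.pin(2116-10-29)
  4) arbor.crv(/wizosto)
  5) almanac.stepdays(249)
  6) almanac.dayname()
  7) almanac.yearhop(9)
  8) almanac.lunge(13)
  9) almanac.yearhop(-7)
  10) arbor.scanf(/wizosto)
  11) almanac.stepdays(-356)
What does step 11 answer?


;; 1. arbor.crv(p→/sedibo_a/reko) -> ok
;; 2. almanac.dayname() -> Wednesday
;; 3. almanac.pin(d→2116-10-29) -> 2116-10-29
;; 4. arbor.crv(p→/wizosto) -> ok
;; 5. almanac.stepdays(n→249) -> 2117-07-05
;; 6. almanac.dayname() -> Monday
;; 7. almanac.yearhop(n→9) -> 2126-07-05
;; 8. almanac.lunge(n→13) -> 2127-08-05
;; 9. almanac.yearhop(n→-7) -> 2120-08-05
;; 10. arbor.scanf(p→/wizosto) -> []
;; 11. almanac.stepdays(n→-356) -> 2119-08-15

Answer: 2119-08-15


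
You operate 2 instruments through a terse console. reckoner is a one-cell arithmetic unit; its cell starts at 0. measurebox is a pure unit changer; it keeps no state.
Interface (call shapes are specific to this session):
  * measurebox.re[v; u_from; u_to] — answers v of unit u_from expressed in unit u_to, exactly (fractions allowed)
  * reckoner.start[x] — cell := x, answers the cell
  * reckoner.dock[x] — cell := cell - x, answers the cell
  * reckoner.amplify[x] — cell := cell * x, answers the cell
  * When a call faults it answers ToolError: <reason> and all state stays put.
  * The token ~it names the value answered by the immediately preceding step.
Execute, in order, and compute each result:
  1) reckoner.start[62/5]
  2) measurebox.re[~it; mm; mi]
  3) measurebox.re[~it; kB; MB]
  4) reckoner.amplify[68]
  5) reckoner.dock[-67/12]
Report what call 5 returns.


Answer: 50927/60

Derivation:
;; 1. reckoner.start(x='62/5') : 62/5
;; 2. measurebox.re(v='~it', u_from='mm', u_to='mi') : 31/4023360
;; 3. measurebox.re(v='~it', u_from='kB', u_to='MB') : 31/4023360000
;; 4. reckoner.amplify(x='68') : 4216/5
;; 5. reckoner.dock(x='-67/12') : 50927/60


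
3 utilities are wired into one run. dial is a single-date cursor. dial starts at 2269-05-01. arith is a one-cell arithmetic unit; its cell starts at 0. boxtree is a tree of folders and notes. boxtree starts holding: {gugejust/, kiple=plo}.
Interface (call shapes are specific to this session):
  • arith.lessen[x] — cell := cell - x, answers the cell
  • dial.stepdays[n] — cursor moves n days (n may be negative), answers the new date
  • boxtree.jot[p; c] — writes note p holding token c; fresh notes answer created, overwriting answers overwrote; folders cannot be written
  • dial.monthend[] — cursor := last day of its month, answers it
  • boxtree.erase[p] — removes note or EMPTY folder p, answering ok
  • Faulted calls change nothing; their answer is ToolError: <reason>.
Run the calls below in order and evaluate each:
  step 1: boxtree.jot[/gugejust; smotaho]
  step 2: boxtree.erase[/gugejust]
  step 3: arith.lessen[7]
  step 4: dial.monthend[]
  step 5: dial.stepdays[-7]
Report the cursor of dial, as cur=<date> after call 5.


Step: boxtree.jot[p=/gugejust; c=smotaho]
Result: ToolError: is a directory
Step: boxtree.erase[p=/gugejust]
Result: ok
Step: arith.lessen[x=7]
Result: -7
Step: dial.monthend[]
Result: 2269-05-31
Step: dial.stepdays[n=-7]
Result: 2269-05-24

Answer: cur=2269-05-24


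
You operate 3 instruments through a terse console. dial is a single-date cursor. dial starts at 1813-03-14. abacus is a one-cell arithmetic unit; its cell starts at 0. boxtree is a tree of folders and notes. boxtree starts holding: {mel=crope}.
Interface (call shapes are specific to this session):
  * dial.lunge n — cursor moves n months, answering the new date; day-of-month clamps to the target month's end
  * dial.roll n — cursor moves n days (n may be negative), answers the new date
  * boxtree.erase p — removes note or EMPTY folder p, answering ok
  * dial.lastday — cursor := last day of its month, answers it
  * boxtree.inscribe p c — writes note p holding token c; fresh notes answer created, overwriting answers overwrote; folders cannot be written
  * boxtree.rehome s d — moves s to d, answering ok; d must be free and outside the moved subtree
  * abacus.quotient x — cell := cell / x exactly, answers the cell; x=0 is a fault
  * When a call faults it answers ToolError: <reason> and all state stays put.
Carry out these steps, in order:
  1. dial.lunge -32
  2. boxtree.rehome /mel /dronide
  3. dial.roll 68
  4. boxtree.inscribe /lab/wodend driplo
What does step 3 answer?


Answer: 1810-09-20

Derivation:
;; 1. dial.lunge(-32) => 1810-07-14
;; 2. boxtree.rehome(/mel, /dronide) => ok
;; 3. dial.roll(68) => 1810-09-20
;; 4. boxtree.inscribe(/lab/wodend, driplo) => ToolError: no parent


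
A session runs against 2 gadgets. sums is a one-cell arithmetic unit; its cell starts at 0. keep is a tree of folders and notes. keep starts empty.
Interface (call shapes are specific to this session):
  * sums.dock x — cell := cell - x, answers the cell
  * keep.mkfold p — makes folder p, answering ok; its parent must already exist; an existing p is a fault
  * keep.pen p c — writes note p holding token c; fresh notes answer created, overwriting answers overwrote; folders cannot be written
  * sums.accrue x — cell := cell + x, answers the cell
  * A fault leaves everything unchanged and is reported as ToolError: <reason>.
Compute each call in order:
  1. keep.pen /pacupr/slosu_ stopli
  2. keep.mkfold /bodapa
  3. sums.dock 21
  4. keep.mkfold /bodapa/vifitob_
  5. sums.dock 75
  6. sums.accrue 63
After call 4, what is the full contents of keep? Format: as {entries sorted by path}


→ keep.pen(p='/pacupr/slosu_', c='stopli')
← ToolError: no parent
→ keep.mkfold(p='/bodapa')
← ok
→ sums.dock(x='21')
← -21
→ keep.mkfold(p='/bodapa/vifitob_')
← ok
→ sums.dock(x='75')
← -96
→ sums.accrue(x='63')
← -33

Answer: {bodapa/, bodapa/vifitob_/}


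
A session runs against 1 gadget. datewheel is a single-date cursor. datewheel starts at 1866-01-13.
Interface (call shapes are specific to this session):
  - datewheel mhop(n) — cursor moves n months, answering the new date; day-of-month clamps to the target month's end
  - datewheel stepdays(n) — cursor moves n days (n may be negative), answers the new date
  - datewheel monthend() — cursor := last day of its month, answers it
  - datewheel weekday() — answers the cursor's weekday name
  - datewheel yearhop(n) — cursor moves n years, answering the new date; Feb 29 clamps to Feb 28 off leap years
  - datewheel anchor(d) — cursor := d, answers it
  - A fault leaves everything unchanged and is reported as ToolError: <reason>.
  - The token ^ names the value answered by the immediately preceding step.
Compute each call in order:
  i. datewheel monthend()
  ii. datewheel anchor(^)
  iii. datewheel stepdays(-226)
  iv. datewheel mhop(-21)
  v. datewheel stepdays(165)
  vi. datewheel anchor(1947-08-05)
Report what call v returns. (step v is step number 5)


Answer: 1864-03-02

Derivation:
→ datewheel monthend()
← 1866-01-31
→ datewheel anchor(d='^')
← 1866-01-31
→ datewheel stepdays(n='-226')
← 1865-06-19
→ datewheel mhop(n='-21')
← 1863-09-19
→ datewheel stepdays(n='165')
← 1864-03-02
→ datewheel anchor(d='1947-08-05')
← 1947-08-05


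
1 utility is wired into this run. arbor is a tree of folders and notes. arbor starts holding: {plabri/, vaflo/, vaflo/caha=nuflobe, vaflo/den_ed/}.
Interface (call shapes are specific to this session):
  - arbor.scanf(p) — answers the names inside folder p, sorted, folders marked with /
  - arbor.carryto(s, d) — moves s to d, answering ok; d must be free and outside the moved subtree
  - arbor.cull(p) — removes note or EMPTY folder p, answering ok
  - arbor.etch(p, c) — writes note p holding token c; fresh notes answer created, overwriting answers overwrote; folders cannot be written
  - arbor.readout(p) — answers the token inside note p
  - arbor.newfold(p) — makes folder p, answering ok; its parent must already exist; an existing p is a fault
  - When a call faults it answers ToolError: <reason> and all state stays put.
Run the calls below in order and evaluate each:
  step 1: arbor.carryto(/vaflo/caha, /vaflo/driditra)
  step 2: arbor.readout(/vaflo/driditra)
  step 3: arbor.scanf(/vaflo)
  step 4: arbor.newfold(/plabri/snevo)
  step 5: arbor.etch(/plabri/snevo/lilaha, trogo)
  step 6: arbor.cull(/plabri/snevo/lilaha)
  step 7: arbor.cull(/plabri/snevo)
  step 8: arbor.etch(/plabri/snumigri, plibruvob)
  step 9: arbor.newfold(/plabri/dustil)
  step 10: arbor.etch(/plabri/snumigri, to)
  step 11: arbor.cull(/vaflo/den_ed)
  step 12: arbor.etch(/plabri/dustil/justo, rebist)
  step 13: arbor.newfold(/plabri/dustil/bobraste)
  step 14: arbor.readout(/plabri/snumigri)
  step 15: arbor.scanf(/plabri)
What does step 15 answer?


Do: arbor.carryto[/vaflo/caha; /vaflo/driditra]
See: ok
Do: arbor.readout[/vaflo/driditra]
See: nuflobe
Do: arbor.scanf[/vaflo]
See: [den_ed/, driditra]
Do: arbor.newfold[/plabri/snevo]
See: ok
Do: arbor.etch[/plabri/snevo/lilaha; trogo]
See: created
Do: arbor.cull[/plabri/snevo/lilaha]
See: ok
Do: arbor.cull[/plabri/snevo]
See: ok
Do: arbor.etch[/plabri/snumigri; plibruvob]
See: created
Do: arbor.newfold[/plabri/dustil]
See: ok
Do: arbor.etch[/plabri/snumigri; to]
See: overwrote
Do: arbor.cull[/vaflo/den_ed]
See: ok
Do: arbor.etch[/plabri/dustil/justo; rebist]
See: created
Do: arbor.newfold[/plabri/dustil/bobraste]
See: ok
Do: arbor.readout[/plabri/snumigri]
See: to
Do: arbor.scanf[/plabri]
See: [dustil/, snumigri]

Answer: [dustil/, snumigri]


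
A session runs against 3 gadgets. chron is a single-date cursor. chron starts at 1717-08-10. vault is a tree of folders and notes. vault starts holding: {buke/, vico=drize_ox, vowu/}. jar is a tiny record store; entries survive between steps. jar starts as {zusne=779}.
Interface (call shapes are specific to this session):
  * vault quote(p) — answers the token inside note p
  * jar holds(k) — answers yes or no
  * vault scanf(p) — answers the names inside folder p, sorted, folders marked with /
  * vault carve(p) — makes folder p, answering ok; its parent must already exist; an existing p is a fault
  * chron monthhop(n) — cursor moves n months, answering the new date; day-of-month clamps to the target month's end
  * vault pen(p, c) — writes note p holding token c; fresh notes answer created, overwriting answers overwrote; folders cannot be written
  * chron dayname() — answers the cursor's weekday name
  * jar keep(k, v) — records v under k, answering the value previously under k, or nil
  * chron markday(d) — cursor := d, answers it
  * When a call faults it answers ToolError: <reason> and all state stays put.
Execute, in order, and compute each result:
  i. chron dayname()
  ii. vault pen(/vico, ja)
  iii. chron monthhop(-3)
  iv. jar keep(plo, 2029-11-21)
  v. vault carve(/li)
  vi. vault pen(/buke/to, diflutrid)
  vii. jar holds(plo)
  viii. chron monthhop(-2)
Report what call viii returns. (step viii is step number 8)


-> chron dayname()
<- Tuesday
-> vault pen(p='/vico', c='ja')
<- overwrote
-> chron monthhop(n='-3')
<- 1717-05-10
-> jar keep(k='plo', v='2029-11-21')
<- nil
-> vault carve(p='/li')
<- ok
-> vault pen(p='/buke/to', c='diflutrid')
<- created
-> jar holds(k='plo')
<- yes
-> chron monthhop(n='-2')
<- 1717-03-10

Answer: 1717-03-10


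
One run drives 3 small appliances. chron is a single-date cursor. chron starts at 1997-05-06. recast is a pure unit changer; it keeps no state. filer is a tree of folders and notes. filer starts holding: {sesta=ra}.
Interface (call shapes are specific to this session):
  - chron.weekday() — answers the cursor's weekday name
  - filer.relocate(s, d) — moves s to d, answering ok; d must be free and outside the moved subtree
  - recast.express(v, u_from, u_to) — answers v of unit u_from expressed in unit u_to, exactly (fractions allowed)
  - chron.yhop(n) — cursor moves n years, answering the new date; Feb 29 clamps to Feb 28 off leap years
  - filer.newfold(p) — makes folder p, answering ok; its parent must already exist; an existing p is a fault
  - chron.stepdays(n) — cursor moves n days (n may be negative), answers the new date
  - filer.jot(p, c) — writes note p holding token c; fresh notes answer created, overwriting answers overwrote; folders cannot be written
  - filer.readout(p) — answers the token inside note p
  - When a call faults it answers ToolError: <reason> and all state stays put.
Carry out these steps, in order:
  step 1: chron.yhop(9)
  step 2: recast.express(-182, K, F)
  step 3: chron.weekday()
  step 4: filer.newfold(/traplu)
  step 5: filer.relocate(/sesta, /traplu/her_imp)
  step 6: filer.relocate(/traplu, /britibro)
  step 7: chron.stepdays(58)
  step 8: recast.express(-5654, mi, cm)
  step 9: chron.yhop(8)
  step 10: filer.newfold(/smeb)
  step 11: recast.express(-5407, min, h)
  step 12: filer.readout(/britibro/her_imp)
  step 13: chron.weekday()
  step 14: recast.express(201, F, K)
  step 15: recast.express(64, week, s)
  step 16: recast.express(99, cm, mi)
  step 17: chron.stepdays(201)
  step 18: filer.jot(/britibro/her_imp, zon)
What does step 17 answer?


$ chron.yhop n: 9
:: 2006-05-06
$ recast.express v: -182 u_from: K u_to: F
:: -78727/100
$ chron.weekday
:: Saturday
$ filer.newfold p: /traplu
:: ok
$ filer.relocate s: /sesta d: /traplu/her_imp
:: ok
$ filer.relocate s: /traplu d: /britibro
:: ok
$ chron.stepdays n: 58
:: 2006-07-03
$ recast.express v: -5654 u_from: mi u_to: cm
:: -4549615488/5
$ chron.yhop n: 8
:: 2014-07-03
$ filer.newfold p: /smeb
:: ok
$ recast.express v: -5407 u_from: min u_to: h
:: -5407/60
$ filer.readout p: /britibro/her_imp
:: ra
$ chron.weekday
:: Thursday
$ recast.express v: 201 u_from: F u_to: K
:: 66067/180
$ recast.express v: 64 u_from: week u_to: s
:: 38707200
$ recast.express v: 99 u_from: cm u_to: mi
:: 5/8128
$ chron.stepdays n: 201
:: 2015-01-20
$ filer.jot p: /britibro/her_imp c: zon
:: overwrote

Answer: 2015-01-20


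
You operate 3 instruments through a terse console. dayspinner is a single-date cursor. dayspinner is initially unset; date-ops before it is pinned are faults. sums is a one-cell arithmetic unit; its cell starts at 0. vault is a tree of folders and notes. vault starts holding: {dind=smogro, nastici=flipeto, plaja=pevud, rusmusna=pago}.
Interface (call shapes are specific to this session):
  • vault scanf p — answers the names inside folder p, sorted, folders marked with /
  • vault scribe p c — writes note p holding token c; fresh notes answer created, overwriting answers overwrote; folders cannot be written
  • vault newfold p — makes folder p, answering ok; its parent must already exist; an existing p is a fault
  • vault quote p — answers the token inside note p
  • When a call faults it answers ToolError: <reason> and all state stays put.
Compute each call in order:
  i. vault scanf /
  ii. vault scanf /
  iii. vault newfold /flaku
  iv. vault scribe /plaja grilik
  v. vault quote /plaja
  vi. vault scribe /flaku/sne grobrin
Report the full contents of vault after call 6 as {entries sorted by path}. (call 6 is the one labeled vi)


Answer: {dind=smogro, flaku/, flaku/sne=grobrin, nastici=flipeto, plaja=grilik, rusmusna=pago}

Derivation:
→ vault scanf(p: /)
← [dind, nastici, plaja, rusmusna]
→ vault scanf(p: /)
← [dind, nastici, plaja, rusmusna]
→ vault newfold(p: /flaku)
← ok
→ vault scribe(p: /plaja, c: grilik)
← overwrote
→ vault quote(p: /plaja)
← grilik
→ vault scribe(p: /flaku/sne, c: grobrin)
← created


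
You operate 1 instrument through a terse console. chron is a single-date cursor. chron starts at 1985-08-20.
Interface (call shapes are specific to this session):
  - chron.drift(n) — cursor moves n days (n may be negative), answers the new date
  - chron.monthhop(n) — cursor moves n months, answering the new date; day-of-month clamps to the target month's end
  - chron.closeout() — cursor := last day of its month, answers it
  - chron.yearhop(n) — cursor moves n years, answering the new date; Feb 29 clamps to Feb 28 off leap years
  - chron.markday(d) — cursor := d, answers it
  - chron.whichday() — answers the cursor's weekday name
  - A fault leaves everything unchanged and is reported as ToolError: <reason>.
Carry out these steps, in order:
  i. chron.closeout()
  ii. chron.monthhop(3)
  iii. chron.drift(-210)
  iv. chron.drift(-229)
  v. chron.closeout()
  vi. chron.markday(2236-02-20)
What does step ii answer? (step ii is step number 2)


;; 1. chron.closeout() : 1985-08-31
;; 2. chron.monthhop(n: 3) : 1985-11-30
;; 3. chron.drift(n: -210) : 1985-05-04
;; 4. chron.drift(n: -229) : 1984-09-17
;; 5. chron.closeout() : 1984-09-30
;; 6. chron.markday(d: 2236-02-20) : 2236-02-20

Answer: 1985-11-30
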